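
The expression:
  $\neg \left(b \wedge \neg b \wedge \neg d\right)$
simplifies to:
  $\text{True}$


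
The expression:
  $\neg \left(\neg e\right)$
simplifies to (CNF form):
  $e$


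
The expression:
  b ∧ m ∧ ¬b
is never true.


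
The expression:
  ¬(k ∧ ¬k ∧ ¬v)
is always true.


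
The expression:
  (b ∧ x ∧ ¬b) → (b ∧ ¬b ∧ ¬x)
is always true.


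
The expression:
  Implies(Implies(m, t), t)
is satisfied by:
  {t: True, m: True}
  {t: True, m: False}
  {m: True, t: False}


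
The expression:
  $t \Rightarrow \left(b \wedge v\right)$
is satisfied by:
  {v: True, b: True, t: False}
  {v: True, b: False, t: False}
  {b: True, v: False, t: False}
  {v: False, b: False, t: False}
  {v: True, t: True, b: True}


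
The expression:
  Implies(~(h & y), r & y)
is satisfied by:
  {r: True, h: True, y: True}
  {r: True, y: True, h: False}
  {h: True, y: True, r: False}


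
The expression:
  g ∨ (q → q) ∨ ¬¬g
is always true.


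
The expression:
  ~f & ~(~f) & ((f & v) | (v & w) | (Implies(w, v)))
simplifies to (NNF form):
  False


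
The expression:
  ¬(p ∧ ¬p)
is always true.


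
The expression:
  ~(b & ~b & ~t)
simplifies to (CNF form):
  True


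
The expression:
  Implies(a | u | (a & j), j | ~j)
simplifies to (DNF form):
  True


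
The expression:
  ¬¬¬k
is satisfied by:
  {k: False}


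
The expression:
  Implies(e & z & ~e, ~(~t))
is always true.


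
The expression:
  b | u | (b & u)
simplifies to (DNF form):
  b | u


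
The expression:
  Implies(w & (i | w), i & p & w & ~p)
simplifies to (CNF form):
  ~w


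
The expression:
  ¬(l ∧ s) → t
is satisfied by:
  {t: True, s: True, l: True}
  {t: True, s: True, l: False}
  {t: True, l: True, s: False}
  {t: True, l: False, s: False}
  {s: True, l: True, t: False}


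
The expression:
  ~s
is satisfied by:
  {s: False}


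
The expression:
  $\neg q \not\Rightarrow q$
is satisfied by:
  {q: False}


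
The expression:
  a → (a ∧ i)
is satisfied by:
  {i: True, a: False}
  {a: False, i: False}
  {a: True, i: True}


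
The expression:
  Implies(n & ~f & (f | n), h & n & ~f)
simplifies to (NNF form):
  f | h | ~n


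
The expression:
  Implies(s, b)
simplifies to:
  b | ~s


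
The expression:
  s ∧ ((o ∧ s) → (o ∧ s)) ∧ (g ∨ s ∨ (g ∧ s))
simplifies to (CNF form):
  s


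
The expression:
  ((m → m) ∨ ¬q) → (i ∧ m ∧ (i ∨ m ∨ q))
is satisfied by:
  {m: True, i: True}


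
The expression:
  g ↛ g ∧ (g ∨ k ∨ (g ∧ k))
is never true.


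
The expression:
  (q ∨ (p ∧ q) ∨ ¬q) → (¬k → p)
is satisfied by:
  {k: True, p: True}
  {k: True, p: False}
  {p: True, k: False}


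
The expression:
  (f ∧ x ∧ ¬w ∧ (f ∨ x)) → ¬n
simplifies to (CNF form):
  w ∨ ¬f ∨ ¬n ∨ ¬x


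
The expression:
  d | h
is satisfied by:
  {d: True, h: True}
  {d: True, h: False}
  {h: True, d: False}


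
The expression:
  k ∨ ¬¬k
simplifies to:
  k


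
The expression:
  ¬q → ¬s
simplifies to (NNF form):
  q ∨ ¬s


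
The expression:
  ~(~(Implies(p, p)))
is always true.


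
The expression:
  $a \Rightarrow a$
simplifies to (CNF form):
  $\text{True}$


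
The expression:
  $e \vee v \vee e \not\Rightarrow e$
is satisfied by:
  {v: True, e: True}
  {v: True, e: False}
  {e: True, v: False}


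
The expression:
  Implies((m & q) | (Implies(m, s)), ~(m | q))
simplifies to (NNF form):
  ~q & (~m | ~s)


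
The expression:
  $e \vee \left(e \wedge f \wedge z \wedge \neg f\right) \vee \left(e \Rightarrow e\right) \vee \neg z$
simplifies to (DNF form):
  $\text{True}$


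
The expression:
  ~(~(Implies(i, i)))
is always true.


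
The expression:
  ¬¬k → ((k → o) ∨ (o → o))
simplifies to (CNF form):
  True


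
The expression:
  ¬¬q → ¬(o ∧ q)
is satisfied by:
  {o: False, q: False}
  {q: True, o: False}
  {o: True, q: False}


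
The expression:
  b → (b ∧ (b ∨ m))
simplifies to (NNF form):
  True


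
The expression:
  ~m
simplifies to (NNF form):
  ~m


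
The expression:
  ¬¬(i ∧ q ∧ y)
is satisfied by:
  {i: True, y: True, q: True}


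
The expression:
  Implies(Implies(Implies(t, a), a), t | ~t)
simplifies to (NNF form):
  True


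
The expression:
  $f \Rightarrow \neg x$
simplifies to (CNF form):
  $\neg f \vee \neg x$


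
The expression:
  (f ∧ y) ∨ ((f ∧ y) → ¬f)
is always true.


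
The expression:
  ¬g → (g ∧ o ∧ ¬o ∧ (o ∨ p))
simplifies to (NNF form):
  g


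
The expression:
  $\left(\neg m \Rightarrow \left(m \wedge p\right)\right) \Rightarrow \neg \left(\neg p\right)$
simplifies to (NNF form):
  $p \vee \neg m$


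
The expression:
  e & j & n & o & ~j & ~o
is never true.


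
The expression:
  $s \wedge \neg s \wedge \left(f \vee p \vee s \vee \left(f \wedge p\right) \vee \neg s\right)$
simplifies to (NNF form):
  $\text{False}$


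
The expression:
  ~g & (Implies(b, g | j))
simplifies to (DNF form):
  (j & ~g) | (~b & ~g)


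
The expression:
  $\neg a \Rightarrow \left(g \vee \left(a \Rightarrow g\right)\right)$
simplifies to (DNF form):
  $\text{True}$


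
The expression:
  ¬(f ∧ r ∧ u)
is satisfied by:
  {u: False, r: False, f: False}
  {f: True, u: False, r: False}
  {r: True, u: False, f: False}
  {f: True, r: True, u: False}
  {u: True, f: False, r: False}
  {f: True, u: True, r: False}
  {r: True, u: True, f: False}


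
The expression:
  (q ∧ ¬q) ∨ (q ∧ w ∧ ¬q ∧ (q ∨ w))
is never true.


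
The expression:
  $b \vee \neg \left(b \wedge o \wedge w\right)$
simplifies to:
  $\text{True}$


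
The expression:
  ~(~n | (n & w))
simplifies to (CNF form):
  n & ~w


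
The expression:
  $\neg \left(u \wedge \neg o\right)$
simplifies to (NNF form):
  $o \vee \neg u$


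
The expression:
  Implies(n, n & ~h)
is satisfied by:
  {h: False, n: False}
  {n: True, h: False}
  {h: True, n: False}


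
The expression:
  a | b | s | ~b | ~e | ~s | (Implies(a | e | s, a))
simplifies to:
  True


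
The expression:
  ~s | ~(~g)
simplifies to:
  g | ~s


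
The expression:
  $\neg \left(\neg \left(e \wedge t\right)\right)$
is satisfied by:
  {t: True, e: True}


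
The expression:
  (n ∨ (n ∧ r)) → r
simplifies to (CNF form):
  r ∨ ¬n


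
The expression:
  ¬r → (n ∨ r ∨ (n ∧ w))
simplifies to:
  n ∨ r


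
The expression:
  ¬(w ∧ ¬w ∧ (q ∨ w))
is always true.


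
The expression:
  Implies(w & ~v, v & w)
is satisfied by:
  {v: True, w: False}
  {w: False, v: False}
  {w: True, v: True}


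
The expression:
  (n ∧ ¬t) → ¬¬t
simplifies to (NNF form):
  t ∨ ¬n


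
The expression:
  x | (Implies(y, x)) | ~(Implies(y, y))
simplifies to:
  x | ~y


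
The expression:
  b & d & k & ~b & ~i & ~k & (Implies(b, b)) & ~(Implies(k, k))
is never true.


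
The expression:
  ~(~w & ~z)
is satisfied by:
  {z: True, w: True}
  {z: True, w: False}
  {w: True, z: False}


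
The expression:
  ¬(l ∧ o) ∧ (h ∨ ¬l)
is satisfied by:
  {h: True, o: False, l: False}
  {o: False, l: False, h: False}
  {h: True, o: True, l: False}
  {o: True, h: False, l: False}
  {l: True, h: True, o: False}


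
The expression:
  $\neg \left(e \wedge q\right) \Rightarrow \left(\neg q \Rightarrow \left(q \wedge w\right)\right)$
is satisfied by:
  {q: True}


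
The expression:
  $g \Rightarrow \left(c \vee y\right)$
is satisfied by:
  {y: True, c: True, g: False}
  {y: True, g: False, c: False}
  {c: True, g: False, y: False}
  {c: False, g: False, y: False}
  {y: True, c: True, g: True}
  {y: True, g: True, c: False}
  {c: True, g: True, y: False}


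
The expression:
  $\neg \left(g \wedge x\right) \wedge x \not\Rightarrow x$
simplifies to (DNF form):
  $\text{False}$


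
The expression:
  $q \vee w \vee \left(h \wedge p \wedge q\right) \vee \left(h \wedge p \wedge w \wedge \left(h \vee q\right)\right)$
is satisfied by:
  {q: True, w: True}
  {q: True, w: False}
  {w: True, q: False}


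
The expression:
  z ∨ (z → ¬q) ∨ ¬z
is always true.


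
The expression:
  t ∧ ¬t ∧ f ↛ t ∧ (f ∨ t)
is never true.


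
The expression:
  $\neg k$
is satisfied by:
  {k: False}


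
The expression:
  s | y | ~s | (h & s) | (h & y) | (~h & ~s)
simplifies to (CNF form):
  True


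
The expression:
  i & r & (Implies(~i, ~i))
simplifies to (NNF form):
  i & r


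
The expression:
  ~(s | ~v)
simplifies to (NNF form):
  v & ~s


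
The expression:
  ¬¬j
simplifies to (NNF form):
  j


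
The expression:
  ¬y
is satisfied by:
  {y: False}


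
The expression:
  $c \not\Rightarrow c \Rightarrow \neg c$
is always true.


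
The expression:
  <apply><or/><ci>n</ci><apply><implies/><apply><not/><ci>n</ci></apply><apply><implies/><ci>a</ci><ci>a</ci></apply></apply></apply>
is always true.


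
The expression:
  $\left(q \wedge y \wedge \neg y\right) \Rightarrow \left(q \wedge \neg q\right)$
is always true.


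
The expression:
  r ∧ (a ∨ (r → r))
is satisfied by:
  {r: True}


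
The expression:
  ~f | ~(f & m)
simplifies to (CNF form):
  ~f | ~m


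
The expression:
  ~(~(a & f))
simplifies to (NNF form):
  a & f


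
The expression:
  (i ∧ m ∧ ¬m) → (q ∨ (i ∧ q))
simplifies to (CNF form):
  True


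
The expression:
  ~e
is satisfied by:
  {e: False}


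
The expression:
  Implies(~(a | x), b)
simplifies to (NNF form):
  a | b | x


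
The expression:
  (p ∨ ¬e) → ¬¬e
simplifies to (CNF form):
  e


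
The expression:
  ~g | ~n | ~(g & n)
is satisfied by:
  {g: False, n: False}
  {n: True, g: False}
  {g: True, n: False}


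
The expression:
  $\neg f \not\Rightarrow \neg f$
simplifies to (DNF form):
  $\text{False}$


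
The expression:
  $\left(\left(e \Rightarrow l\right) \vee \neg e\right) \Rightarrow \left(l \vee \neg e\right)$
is always true.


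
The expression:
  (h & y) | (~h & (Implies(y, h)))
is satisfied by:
  {h: False, y: False}
  {y: True, h: True}


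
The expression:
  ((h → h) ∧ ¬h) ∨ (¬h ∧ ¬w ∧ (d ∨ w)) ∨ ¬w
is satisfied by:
  {w: False, h: False}
  {h: True, w: False}
  {w: True, h: False}


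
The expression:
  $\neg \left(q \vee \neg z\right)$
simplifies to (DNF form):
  $z \wedge \neg q$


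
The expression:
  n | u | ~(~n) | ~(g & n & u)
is always true.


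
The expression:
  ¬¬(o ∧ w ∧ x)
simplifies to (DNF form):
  o ∧ w ∧ x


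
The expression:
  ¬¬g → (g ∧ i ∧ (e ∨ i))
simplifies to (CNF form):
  i ∨ ¬g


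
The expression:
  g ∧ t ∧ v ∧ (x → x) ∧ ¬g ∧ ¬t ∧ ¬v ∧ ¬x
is never true.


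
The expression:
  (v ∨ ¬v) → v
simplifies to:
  v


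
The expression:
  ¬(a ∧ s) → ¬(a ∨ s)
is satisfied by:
  {s: False, a: False}
  {a: True, s: True}


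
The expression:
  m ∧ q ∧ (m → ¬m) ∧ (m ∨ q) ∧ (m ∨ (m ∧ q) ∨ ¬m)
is never true.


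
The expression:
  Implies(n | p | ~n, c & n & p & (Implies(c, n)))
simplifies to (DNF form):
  c & n & p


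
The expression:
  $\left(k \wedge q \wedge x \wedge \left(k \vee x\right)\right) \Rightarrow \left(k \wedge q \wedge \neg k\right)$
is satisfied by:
  {k: False, q: False, x: False}
  {x: True, k: False, q: False}
  {q: True, k: False, x: False}
  {x: True, q: True, k: False}
  {k: True, x: False, q: False}
  {x: True, k: True, q: False}
  {q: True, k: True, x: False}


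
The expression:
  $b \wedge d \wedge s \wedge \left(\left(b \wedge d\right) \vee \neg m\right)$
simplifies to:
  $b \wedge d \wedge s$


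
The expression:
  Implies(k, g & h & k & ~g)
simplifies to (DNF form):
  ~k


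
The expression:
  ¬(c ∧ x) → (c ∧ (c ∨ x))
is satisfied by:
  {c: True}


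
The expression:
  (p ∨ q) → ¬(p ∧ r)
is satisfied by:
  {p: False, r: False}
  {r: True, p: False}
  {p: True, r: False}


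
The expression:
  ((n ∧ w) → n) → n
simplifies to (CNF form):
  n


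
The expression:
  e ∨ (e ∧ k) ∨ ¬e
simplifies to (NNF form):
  True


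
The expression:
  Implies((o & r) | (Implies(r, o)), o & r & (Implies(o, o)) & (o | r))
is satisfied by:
  {r: True}


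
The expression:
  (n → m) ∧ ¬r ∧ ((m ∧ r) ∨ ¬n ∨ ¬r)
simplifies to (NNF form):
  ¬r ∧ (m ∨ ¬n)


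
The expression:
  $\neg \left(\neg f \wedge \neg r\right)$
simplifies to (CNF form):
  $f \vee r$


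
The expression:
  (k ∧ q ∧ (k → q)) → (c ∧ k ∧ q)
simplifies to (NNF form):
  c ∨ ¬k ∨ ¬q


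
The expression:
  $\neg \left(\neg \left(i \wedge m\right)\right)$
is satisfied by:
  {m: True, i: True}


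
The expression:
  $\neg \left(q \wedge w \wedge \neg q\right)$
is always true.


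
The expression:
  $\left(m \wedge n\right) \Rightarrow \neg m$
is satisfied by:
  {m: False, n: False}
  {n: True, m: False}
  {m: True, n: False}


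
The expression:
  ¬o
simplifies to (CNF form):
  ¬o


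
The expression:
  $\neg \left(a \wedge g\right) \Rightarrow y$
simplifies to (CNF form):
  $\left(a \vee y\right) \wedge \left(g \vee y\right)$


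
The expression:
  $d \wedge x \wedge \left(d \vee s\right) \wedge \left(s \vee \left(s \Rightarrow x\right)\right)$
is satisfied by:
  {d: True, x: True}


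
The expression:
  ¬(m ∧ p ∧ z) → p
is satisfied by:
  {p: True}


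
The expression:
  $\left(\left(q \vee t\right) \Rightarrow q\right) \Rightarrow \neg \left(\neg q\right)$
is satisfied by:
  {t: True, q: True}
  {t: True, q: False}
  {q: True, t: False}


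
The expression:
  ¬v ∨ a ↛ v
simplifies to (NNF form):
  ¬v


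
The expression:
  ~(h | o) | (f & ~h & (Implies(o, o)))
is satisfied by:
  {f: True, h: False, o: False}
  {f: False, h: False, o: False}
  {o: True, f: True, h: False}


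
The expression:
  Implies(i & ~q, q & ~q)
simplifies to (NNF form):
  q | ~i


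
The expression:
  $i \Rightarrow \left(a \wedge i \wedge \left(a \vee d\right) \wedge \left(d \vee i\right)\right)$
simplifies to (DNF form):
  $a \vee \neg i$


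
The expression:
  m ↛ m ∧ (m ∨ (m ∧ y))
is never true.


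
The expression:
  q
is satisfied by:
  {q: True}


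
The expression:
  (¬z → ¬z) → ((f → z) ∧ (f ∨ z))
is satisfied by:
  {z: True}


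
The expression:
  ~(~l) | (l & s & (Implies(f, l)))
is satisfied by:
  {l: True}


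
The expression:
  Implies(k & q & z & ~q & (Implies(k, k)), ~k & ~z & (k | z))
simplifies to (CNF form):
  True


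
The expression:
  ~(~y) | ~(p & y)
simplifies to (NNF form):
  True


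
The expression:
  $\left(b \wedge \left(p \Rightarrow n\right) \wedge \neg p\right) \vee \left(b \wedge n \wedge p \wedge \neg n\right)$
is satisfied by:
  {b: True, p: False}


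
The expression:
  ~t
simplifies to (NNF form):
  ~t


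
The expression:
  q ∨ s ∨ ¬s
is always true.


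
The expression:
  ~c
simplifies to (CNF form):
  ~c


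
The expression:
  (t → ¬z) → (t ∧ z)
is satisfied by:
  {t: True, z: True}


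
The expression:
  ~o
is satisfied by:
  {o: False}


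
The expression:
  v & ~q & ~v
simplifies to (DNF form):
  False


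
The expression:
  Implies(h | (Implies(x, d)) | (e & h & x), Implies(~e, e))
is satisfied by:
  {x: True, e: True, h: False, d: False}
  {e: True, h: False, d: False, x: False}
  {x: True, e: True, d: True, h: False}
  {e: True, d: True, h: False, x: False}
  {e: True, x: True, h: True, d: False}
  {e: True, h: True, d: False, x: False}
  {x: True, e: True, d: True, h: True}
  {e: True, d: True, h: True, x: False}
  {x: True, h: False, d: False, e: False}


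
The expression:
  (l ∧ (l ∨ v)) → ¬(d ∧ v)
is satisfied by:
  {l: False, v: False, d: False}
  {d: True, l: False, v: False}
  {v: True, l: False, d: False}
  {d: True, v: True, l: False}
  {l: True, d: False, v: False}
  {d: True, l: True, v: False}
  {v: True, l: True, d: False}


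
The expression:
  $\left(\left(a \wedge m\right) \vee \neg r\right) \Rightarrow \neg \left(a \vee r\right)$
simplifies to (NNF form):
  $\left(r \wedge \neg m\right) \vee \neg a$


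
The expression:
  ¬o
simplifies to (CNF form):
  ¬o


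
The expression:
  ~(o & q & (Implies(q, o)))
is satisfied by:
  {o: False, q: False}
  {q: True, o: False}
  {o: True, q: False}


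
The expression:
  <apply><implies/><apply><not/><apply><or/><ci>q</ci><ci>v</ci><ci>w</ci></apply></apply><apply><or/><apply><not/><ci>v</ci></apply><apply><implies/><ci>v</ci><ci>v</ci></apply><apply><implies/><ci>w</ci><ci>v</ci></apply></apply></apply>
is always true.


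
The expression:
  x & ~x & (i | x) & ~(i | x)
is never true.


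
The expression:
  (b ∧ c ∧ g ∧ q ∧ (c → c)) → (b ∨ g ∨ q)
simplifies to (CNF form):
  True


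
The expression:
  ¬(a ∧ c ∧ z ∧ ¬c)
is always true.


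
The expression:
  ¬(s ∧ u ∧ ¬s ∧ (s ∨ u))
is always true.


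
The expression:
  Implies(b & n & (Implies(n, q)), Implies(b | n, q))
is always true.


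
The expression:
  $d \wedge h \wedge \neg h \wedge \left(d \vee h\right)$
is never true.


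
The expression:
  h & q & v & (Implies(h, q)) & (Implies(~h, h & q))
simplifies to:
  h & q & v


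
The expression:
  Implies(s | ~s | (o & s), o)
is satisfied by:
  {o: True}


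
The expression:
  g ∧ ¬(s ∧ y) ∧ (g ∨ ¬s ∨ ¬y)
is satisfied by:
  {g: True, s: False, y: False}
  {y: True, g: True, s: False}
  {s: True, g: True, y: False}


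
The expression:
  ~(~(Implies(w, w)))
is always true.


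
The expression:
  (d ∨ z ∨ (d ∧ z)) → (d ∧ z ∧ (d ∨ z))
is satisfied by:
  {z: False, d: False}
  {d: True, z: True}


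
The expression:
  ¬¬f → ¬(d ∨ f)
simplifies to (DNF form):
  ¬f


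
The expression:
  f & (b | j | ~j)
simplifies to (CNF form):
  f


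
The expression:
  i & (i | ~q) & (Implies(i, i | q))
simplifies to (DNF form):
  i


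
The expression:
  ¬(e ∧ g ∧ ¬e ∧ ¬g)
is always true.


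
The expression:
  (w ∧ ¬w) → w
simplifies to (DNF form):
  True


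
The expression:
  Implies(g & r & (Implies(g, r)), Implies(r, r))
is always true.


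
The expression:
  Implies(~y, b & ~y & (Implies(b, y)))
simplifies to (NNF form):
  y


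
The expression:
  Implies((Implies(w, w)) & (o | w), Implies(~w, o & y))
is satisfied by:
  {y: True, w: True, o: False}
  {y: True, w: False, o: False}
  {w: True, y: False, o: False}
  {y: False, w: False, o: False}
  {y: True, o: True, w: True}
  {y: True, o: True, w: False}
  {o: True, w: True, y: False}


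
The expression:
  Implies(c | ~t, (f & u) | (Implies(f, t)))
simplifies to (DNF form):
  t | u | ~f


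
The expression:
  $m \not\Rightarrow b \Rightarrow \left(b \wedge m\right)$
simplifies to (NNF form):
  $b \vee \neg m$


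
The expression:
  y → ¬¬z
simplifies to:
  z ∨ ¬y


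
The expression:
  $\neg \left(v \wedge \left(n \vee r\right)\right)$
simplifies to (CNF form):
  $\left(\neg n \vee \neg v\right) \wedge \left(\neg r \vee \neg v\right)$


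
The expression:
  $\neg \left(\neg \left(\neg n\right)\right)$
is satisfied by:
  {n: False}


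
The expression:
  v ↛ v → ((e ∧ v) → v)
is always true.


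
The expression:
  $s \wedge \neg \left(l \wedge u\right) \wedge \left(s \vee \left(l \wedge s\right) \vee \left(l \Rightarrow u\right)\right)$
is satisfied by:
  {s: True, l: False, u: False}
  {u: True, s: True, l: False}
  {l: True, s: True, u: False}


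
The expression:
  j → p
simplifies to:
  p ∨ ¬j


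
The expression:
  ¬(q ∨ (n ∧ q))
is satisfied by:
  {q: False}


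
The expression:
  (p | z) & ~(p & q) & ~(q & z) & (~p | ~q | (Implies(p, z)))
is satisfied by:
  {z: True, p: True, q: False}
  {z: True, q: False, p: False}
  {p: True, q: False, z: False}


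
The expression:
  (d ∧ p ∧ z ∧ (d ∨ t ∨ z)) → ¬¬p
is always true.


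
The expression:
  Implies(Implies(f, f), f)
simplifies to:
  f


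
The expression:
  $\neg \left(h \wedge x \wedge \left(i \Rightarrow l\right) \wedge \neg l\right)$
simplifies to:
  $i \vee l \vee \neg h \vee \neg x$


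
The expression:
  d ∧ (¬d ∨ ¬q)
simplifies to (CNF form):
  d ∧ ¬q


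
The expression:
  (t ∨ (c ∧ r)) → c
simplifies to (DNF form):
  c ∨ ¬t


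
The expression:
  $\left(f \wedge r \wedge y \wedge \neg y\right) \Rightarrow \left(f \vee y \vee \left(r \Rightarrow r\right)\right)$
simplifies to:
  $\text{True}$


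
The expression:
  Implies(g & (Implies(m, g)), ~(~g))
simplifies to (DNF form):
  True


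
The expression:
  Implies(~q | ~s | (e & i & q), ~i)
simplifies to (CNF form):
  (q | ~i) & (s | ~i) & (~e | ~i)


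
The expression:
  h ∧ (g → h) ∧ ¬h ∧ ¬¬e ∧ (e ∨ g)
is never true.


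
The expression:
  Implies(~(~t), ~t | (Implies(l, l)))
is always true.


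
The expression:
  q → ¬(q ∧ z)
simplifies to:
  ¬q ∨ ¬z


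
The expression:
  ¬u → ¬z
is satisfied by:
  {u: True, z: False}
  {z: False, u: False}
  {z: True, u: True}


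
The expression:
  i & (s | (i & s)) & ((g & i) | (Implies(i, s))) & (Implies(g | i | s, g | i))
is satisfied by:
  {i: True, s: True}


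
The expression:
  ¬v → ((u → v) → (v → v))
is always true.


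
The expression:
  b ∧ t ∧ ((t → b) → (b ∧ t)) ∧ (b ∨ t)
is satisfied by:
  {t: True, b: True}


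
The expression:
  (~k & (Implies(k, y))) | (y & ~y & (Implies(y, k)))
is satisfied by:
  {k: False}


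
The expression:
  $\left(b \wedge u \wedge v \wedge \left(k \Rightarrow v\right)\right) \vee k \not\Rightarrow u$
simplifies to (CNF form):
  $\left(b \vee \neg u\right) \wedge \left(k \vee u\right) \wedge \left(v \vee \neg u\right)$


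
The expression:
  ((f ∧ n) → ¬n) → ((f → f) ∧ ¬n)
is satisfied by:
  {f: True, n: False}
  {n: False, f: False}
  {n: True, f: True}


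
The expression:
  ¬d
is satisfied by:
  {d: False}


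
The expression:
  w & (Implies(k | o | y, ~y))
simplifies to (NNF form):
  w & ~y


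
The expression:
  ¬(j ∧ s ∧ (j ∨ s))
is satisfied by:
  {s: False, j: False}
  {j: True, s: False}
  {s: True, j: False}


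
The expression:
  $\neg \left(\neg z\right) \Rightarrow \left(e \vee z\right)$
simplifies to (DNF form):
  $\text{True}$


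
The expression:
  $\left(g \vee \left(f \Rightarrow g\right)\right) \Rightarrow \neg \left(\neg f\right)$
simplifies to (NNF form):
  $f$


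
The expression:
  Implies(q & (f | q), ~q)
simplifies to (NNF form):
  ~q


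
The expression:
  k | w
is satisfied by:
  {k: True, w: True}
  {k: True, w: False}
  {w: True, k: False}


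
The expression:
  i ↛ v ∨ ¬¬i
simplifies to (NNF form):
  i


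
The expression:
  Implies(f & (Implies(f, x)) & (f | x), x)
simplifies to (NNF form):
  True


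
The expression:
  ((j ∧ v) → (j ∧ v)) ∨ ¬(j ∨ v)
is always true.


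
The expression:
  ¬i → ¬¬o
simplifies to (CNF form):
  i ∨ o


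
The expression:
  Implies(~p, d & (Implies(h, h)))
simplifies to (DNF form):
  d | p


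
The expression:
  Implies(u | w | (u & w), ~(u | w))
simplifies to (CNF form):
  ~u & ~w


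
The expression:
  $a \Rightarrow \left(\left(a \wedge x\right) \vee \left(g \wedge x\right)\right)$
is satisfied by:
  {x: True, a: False}
  {a: False, x: False}
  {a: True, x: True}


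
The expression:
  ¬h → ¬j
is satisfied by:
  {h: True, j: False}
  {j: False, h: False}
  {j: True, h: True}


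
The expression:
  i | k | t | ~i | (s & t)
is always true.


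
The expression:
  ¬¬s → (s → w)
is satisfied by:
  {w: True, s: False}
  {s: False, w: False}
  {s: True, w: True}


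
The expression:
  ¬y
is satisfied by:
  {y: False}


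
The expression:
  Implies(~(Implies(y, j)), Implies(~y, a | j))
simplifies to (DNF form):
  True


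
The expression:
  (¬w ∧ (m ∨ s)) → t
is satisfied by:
  {w: True, t: True, s: False, m: False}
  {w: True, t: True, m: True, s: False}
  {w: True, t: True, s: True, m: False}
  {w: True, t: True, m: True, s: True}
  {w: True, s: False, m: False, t: False}
  {w: True, m: True, s: False, t: False}
  {w: True, s: True, m: False, t: False}
  {w: True, m: True, s: True, t: False}
  {t: True, s: False, m: False, w: False}
  {m: True, t: True, s: False, w: False}
  {t: True, s: True, m: False, w: False}
  {m: True, t: True, s: True, w: False}
  {t: False, s: False, m: False, w: False}


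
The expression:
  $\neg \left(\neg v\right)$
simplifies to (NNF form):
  $v$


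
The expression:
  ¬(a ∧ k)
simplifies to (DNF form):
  ¬a ∨ ¬k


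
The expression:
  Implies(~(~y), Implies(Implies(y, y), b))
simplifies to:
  b | ~y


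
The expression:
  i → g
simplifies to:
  g ∨ ¬i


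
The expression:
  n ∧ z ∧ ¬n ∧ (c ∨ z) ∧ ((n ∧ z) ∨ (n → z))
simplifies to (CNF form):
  False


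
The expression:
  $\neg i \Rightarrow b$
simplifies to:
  $b \vee i$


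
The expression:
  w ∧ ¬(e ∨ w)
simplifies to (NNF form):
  False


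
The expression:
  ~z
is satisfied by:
  {z: False}


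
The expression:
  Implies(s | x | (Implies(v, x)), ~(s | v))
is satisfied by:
  {v: False, s: False, x: False}
  {x: True, v: False, s: False}
  {v: True, x: False, s: False}


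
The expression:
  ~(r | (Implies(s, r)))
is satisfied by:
  {s: True, r: False}


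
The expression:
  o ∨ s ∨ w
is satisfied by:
  {s: True, o: True, w: True}
  {s: True, o: True, w: False}
  {s: True, w: True, o: False}
  {s: True, w: False, o: False}
  {o: True, w: True, s: False}
  {o: True, w: False, s: False}
  {w: True, o: False, s: False}


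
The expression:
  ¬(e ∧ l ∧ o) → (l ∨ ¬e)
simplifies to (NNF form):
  l ∨ ¬e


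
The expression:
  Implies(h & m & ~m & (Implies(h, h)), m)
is always true.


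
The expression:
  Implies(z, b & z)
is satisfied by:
  {b: True, z: False}
  {z: False, b: False}
  {z: True, b: True}


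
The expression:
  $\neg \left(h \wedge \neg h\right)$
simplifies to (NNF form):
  $\text{True}$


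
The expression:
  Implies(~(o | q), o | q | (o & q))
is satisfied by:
  {q: True, o: True}
  {q: True, o: False}
  {o: True, q: False}


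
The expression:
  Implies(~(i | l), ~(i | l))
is always true.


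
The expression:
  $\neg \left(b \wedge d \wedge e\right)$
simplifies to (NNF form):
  $\neg b \vee \neg d \vee \neg e$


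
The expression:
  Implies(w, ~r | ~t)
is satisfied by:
  {w: False, t: False, r: False}
  {r: True, w: False, t: False}
  {t: True, w: False, r: False}
  {r: True, t: True, w: False}
  {w: True, r: False, t: False}
  {r: True, w: True, t: False}
  {t: True, w: True, r: False}


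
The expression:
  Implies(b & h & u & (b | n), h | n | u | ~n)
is always true.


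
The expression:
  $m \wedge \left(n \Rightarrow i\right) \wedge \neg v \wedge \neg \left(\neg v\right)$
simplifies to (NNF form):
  $\text{False}$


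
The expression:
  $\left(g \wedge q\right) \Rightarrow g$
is always true.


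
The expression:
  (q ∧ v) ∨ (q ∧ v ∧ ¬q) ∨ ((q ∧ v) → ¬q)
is always true.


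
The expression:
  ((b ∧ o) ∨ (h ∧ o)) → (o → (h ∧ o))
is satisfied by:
  {h: True, o: False, b: False}
  {h: False, o: False, b: False}
  {b: True, h: True, o: False}
  {b: True, h: False, o: False}
  {o: True, h: True, b: False}
  {o: True, h: False, b: False}
  {o: True, b: True, h: True}


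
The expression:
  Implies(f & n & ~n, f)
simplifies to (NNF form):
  True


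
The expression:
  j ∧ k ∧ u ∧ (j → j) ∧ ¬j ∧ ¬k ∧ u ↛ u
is never true.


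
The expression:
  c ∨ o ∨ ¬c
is always true.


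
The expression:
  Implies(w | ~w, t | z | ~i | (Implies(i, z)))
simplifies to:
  t | z | ~i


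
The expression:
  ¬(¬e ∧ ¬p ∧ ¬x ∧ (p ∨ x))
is always true.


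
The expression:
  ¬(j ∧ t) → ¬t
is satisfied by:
  {j: True, t: False}
  {t: False, j: False}
  {t: True, j: True}


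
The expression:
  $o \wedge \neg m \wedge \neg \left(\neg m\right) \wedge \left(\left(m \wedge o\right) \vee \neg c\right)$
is never true.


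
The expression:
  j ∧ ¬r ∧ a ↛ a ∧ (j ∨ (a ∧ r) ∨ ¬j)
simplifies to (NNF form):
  False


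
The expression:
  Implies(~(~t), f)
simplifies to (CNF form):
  f | ~t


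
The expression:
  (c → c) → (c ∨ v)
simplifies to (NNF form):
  c ∨ v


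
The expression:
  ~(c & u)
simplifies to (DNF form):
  ~c | ~u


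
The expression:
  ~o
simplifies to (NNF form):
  ~o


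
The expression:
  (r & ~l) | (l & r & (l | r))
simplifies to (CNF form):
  r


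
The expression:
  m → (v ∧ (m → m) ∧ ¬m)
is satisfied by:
  {m: False}


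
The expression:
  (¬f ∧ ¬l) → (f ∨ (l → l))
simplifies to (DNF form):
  True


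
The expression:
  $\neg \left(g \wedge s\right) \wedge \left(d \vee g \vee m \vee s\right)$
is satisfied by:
  {d: True, m: True, s: False, g: False}
  {d: True, m: False, s: False, g: False}
  {m: True, d: False, s: False, g: False}
  {d: True, s: True, m: True, g: False}
  {d: True, s: True, m: False, g: False}
  {s: True, m: True, d: False, g: False}
  {s: True, m: False, d: False, g: False}
  {g: True, d: True, m: True, s: False}
  {g: True, d: True, m: False, s: False}
  {g: True, m: True, s: False, d: False}
  {g: True, m: False, s: False, d: False}


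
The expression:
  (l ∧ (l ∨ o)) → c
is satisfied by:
  {c: True, l: False}
  {l: False, c: False}
  {l: True, c: True}


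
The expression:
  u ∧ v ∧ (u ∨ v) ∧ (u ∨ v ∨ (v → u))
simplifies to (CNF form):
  u ∧ v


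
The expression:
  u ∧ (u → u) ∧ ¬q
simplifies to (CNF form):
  u ∧ ¬q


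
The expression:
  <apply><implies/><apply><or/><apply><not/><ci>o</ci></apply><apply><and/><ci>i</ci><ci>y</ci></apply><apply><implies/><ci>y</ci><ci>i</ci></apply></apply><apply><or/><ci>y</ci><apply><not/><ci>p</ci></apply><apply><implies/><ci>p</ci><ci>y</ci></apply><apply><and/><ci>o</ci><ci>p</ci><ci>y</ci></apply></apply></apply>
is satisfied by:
  {y: True, p: False}
  {p: False, y: False}
  {p: True, y: True}


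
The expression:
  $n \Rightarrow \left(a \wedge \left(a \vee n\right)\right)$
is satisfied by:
  {a: True, n: False}
  {n: False, a: False}
  {n: True, a: True}


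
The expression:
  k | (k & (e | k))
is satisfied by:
  {k: True}


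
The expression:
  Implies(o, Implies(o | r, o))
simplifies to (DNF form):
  True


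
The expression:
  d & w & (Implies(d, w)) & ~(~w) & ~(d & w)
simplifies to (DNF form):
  False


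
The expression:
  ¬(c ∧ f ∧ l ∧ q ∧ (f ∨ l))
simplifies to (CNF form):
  ¬c ∨ ¬f ∨ ¬l ∨ ¬q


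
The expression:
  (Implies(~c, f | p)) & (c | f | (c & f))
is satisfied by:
  {c: True, f: True}
  {c: True, f: False}
  {f: True, c: False}


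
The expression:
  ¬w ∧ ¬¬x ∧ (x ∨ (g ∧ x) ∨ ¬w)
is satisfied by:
  {x: True, w: False}


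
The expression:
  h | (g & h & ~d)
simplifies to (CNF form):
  h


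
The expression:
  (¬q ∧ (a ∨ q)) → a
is always true.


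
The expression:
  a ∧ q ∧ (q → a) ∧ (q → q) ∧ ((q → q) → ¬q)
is never true.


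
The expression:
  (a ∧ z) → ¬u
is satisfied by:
  {u: False, z: False, a: False}
  {a: True, u: False, z: False}
  {z: True, u: False, a: False}
  {a: True, z: True, u: False}
  {u: True, a: False, z: False}
  {a: True, u: True, z: False}
  {z: True, u: True, a: False}


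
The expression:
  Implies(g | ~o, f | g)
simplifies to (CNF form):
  f | g | o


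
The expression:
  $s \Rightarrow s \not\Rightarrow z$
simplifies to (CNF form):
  $\neg s \vee \neg z$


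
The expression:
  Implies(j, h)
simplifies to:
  h | ~j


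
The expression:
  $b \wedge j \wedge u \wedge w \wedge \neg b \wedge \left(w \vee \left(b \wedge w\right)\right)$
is never true.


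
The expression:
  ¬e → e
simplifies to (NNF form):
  e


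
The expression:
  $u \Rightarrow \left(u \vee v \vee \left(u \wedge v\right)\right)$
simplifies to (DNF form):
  $\text{True}$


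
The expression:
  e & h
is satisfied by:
  {h: True, e: True}


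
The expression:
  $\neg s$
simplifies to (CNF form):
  $\neg s$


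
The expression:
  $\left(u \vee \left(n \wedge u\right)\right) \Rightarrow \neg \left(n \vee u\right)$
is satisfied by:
  {u: False}


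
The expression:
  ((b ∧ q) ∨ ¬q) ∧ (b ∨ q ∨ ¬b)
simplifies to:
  b ∨ ¬q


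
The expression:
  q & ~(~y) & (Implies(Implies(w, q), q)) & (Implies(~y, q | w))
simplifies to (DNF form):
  q & y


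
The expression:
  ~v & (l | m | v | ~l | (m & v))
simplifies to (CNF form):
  ~v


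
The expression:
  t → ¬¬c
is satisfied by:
  {c: True, t: False}
  {t: False, c: False}
  {t: True, c: True}


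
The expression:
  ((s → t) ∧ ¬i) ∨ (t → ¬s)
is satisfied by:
  {s: False, t: False, i: False}
  {i: True, s: False, t: False}
  {t: True, s: False, i: False}
  {i: True, t: True, s: False}
  {s: True, i: False, t: False}
  {i: True, s: True, t: False}
  {t: True, s: True, i: False}


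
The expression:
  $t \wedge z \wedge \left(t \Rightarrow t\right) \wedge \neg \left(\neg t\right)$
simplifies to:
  $t \wedge z$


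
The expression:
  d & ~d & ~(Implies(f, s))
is never true.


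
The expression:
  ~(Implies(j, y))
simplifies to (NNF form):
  j & ~y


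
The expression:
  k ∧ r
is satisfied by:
  {r: True, k: True}


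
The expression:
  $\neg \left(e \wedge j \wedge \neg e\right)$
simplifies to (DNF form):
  $\text{True}$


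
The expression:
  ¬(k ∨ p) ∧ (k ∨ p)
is never true.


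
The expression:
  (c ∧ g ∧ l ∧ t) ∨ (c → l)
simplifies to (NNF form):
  l ∨ ¬c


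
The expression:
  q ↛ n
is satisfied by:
  {q: True, n: False}


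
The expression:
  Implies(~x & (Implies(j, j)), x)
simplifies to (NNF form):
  x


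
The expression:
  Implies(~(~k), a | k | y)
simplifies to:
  True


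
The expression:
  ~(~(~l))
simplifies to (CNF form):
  ~l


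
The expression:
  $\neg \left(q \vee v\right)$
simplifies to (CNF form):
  $\neg q \wedge \neg v$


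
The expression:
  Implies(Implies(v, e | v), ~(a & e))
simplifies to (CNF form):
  ~a | ~e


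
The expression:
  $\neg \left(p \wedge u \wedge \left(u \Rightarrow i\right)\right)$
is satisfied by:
  {p: False, u: False, i: False}
  {i: True, p: False, u: False}
  {u: True, p: False, i: False}
  {i: True, u: True, p: False}
  {p: True, i: False, u: False}
  {i: True, p: True, u: False}
  {u: True, p: True, i: False}


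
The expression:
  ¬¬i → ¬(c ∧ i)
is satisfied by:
  {c: False, i: False}
  {i: True, c: False}
  {c: True, i: False}


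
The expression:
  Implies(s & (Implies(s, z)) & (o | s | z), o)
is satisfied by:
  {o: True, s: False, z: False}
  {s: False, z: False, o: False}
  {o: True, z: True, s: False}
  {z: True, s: False, o: False}
  {o: True, s: True, z: False}
  {s: True, o: False, z: False}
  {o: True, z: True, s: True}


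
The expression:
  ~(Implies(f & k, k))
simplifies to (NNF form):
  False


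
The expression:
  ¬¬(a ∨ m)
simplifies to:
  a ∨ m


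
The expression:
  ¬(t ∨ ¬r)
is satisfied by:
  {r: True, t: False}


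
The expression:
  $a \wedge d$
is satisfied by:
  {a: True, d: True}


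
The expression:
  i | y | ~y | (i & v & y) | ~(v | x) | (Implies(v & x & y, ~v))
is always true.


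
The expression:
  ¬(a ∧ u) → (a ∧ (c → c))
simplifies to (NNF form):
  a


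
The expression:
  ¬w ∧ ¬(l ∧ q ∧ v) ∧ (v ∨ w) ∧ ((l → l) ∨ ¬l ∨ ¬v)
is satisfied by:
  {v: True, w: False, l: False, q: False}
  {q: True, v: True, w: False, l: False}
  {l: True, v: True, w: False, q: False}


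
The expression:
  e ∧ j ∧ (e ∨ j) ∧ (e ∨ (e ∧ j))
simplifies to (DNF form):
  e ∧ j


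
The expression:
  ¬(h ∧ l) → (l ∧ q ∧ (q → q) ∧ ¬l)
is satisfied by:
  {h: True, l: True}


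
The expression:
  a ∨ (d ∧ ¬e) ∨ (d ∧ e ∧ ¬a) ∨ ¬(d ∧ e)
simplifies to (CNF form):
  True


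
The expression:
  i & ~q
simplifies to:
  i & ~q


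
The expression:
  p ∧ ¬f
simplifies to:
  p ∧ ¬f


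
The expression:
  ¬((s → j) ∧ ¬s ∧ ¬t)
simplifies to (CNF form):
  s ∨ t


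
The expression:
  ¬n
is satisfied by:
  {n: False}


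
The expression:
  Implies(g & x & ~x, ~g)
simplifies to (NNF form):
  True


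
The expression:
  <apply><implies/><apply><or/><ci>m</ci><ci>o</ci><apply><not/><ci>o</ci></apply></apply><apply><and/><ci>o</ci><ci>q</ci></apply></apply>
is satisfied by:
  {o: True, q: True}


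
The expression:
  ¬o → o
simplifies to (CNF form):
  o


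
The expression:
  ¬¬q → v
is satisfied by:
  {v: True, q: False}
  {q: False, v: False}
  {q: True, v: True}


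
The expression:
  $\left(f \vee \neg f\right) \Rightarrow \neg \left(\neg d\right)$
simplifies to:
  $d$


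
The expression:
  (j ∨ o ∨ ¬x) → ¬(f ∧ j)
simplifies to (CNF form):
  ¬f ∨ ¬j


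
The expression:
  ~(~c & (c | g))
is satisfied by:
  {c: True, g: False}
  {g: False, c: False}
  {g: True, c: True}


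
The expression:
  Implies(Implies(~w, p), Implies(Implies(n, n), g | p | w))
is always true.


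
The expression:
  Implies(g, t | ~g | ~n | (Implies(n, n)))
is always true.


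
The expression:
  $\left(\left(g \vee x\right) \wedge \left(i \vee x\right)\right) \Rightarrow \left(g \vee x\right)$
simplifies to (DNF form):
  $\text{True}$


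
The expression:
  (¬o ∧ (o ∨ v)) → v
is always true.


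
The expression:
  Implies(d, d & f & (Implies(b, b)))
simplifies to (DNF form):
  f | ~d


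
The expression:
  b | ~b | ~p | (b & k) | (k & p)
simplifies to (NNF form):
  True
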